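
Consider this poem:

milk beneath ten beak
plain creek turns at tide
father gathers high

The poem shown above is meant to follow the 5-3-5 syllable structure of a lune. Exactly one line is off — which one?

Line 1: milk (1), beneath (2), ten (1), beak (1) → 5 ✓
Line 2: plain (1), creek (1), turns (1), at (1), tide (1) → 5 (expected 3)
Line 3: father (2), gathers (2), high (1) → 5 ✓

The second line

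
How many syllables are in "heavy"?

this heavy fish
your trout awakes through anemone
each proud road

"heavy" has 2 syllables.

2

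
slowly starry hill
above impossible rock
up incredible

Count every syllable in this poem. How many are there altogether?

Line 1: "slowly starry hill": 2+2+1 = 5
Line 2: "above impossible rock": 2+4+1 = 7
Line 3: "up incredible": 1+4 = 5
Total: 5 + 7 + 5 = 17

17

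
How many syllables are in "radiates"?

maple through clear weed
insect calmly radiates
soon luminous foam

"radiates" has 3 syllables.

3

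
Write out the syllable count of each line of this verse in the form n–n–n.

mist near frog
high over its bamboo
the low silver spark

3–6–5

Line 1: "mist near frog": 1+1+1 = 3
Line 2: "high over its bamboo": 1+2+1+2 = 6
Line 3: "the low silver spark": 1+1+2+1 = 5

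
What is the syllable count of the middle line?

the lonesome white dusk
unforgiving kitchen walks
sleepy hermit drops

The middle line: unforgiving (4), kitchen (2), walks (1) → 7

7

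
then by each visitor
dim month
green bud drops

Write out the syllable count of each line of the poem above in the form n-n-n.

6-2-3

Line 1: then (1), by (1), each (1), visitor (3) → 6
Line 2: dim (1), month (1) → 2
Line 3: green (1), bud (1), drops (1) → 3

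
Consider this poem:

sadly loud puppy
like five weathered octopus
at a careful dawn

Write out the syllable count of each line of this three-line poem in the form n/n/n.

Line 1: "sadly loud puppy": 2+1+2 = 5
Line 2: "like five weathered octopus": 1+1+2+3 = 7
Line 3: "at a careful dawn": 1+1+2+1 = 5

5/7/5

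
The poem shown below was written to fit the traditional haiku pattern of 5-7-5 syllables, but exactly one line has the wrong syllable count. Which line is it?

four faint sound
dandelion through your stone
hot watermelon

The first line

Line 1: "four faint sound": 1+1+1 = 3 (expected 5)
Line 2: "dandelion through your stone": 4+1+1+1 = 7 ✓
Line 3: "hot watermelon": 1+4 = 5 ✓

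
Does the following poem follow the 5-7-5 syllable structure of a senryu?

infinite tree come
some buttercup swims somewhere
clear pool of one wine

Yes

Line 1: infinite(3) + tree(1) + come(1) = 5 ✓
Line 2: some(1) + buttercup(3) + swims(1) + somewhere(2) = 7 ✓
Line 3: clear(1) + pool(1) + of(1) + one(1) + wine(1) = 5 ✓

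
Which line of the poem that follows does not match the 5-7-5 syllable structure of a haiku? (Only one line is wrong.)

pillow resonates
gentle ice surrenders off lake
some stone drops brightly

Line 1: pillow(2) + resonates(3) = 5 ✓
Line 2: gentle(2) + ice(1) + surrenders(3) + off(1) + lake(1) = 8 (expected 7)
Line 3: some(1) + stone(1) + drops(1) + brightly(2) = 5 ✓

Line 2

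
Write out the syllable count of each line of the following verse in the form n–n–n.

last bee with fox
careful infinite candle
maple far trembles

4–7–5

Line 1: last(1) + bee(1) + with(1) + fox(1) = 4
Line 2: careful(2) + infinite(3) + candle(2) = 7
Line 3: maple(2) + far(1) + trembles(2) = 5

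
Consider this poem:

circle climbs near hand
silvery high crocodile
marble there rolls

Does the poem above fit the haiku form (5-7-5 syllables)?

No

Line 1: "circle climbs near hand": 2+1+1+1 = 5 ✓
Line 2: "silvery high crocodile": 3+1+3 = 7 ✓
Line 3: "marble there rolls": 2+1+1 = 4 (expected 5)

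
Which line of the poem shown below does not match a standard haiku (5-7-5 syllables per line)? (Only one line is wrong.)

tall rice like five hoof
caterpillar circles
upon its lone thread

Line 1: tall(1) + rice(1) + like(1) + five(1) + hoof(1) = 5 ✓
Line 2: caterpillar(4) + circles(2) = 6 (expected 7)
Line 3: upon(2) + its(1) + lone(1) + thread(1) = 5 ✓

Line 2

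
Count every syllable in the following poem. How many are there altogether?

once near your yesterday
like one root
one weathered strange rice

14

Line 1: once(1) + near(1) + your(1) + yesterday(3) = 6
Line 2: like(1) + one(1) + root(1) = 3
Line 3: one(1) + weathered(2) + strange(1) + rice(1) = 5
Total: 6 + 3 + 5 = 14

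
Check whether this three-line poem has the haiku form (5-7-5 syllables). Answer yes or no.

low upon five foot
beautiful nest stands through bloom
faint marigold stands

Yes

Line 1: low(1) + upon(2) + five(1) + foot(1) = 5 ✓
Line 2: beautiful(3) + nest(1) + stands(1) + through(1) + bloom(1) = 7 ✓
Line 3: faint(1) + marigold(3) + stands(1) = 5 ✓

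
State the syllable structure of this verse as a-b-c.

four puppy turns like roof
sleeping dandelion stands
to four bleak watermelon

Line 1: "four puppy turns like roof": 1+2+1+1+1 = 6
Line 2: "sleeping dandelion stands": 2+4+1 = 7
Line 3: "to four bleak watermelon": 1+1+1+4 = 7

6-7-7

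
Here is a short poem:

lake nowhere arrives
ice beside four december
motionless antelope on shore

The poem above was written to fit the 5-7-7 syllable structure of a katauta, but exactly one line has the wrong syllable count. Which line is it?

Line 3

Line 1: lake(1) + nowhere(2) + arrives(2) = 5 ✓
Line 2: ice(1) + beside(2) + four(1) + december(3) = 7 ✓
Line 3: motionless(3) + antelope(3) + on(1) + shore(1) = 8 (expected 7)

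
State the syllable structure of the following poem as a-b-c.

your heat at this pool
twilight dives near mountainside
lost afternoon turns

5-7-5

Line 1: your(1) + heat(1) + at(1) + this(1) + pool(1) = 5
Line 2: twilight(2) + dives(1) + near(1) + mountainside(3) = 7
Line 3: lost(1) + afternoon(3) + turns(1) = 5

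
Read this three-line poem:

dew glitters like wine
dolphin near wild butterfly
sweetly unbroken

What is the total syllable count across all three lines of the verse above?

Line 1: dew(1) + glitters(2) + like(1) + wine(1) = 5
Line 2: dolphin(2) + near(1) + wild(1) + butterfly(3) = 7
Line 3: sweetly(2) + unbroken(3) = 5
Total: 5 + 7 + 5 = 17

17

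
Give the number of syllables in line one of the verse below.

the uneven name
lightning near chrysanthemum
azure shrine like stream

5

Line one: the(1) + uneven(3) + name(1) = 5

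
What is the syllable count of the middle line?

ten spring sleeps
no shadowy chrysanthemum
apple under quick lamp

8

The middle line: "no shadowy chrysanthemum": 1+3+4 = 8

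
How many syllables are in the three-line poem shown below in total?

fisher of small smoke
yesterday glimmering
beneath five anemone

Line 1: fisher(2) + of(1) + small(1) + smoke(1) = 5
Line 2: yesterday(3) + glimmering(3) = 6
Line 3: beneath(2) + five(1) + anemone(4) = 7
Total: 5 + 6 + 7 = 18

18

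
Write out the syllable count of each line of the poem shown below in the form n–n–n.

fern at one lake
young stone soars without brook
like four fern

Line 1: fern (1), at (1), one (1), lake (1) → 4
Line 2: young (1), stone (1), soars (1), without (2), brook (1) → 6
Line 3: like (1), four (1), fern (1) → 3

4–6–3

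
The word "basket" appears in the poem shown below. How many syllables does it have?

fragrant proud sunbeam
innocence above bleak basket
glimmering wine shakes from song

"basket" has 2 syllables.

2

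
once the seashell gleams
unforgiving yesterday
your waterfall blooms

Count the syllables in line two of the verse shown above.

Line two: unforgiving(4) + yesterday(3) = 7

7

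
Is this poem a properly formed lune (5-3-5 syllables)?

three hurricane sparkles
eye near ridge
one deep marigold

No

Line 1: "three hurricane sparkles": 1+3+2 = 6 (expected 5)
Line 2: "eye near ridge": 1+1+1 = 3 ✓
Line 3: "one deep marigold": 1+1+3 = 5 ✓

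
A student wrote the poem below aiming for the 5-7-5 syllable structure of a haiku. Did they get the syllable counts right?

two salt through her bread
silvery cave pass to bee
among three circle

Line 1: two (1), salt (1), through (1), her (1), bread (1) → 5 ✓
Line 2: silvery (3), cave (1), pass (1), to (1), bee (1) → 7 ✓
Line 3: among (2), three (1), circle (2) → 5 ✓

Yes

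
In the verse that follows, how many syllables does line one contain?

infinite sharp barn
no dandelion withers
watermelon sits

Line one: infinite (3), sharp (1), barn (1) → 5

5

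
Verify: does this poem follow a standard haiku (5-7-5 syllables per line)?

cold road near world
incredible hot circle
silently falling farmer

No

Line 1: cold (1), road (1), near (1), world (1) → 4 (expected 5)
Line 2: incredible (4), hot (1), circle (2) → 7 ✓
Line 3: silently (3), falling (2), farmer (2) → 7 (expected 5)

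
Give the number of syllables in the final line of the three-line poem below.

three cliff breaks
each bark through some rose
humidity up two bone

7

The final line: "humidity up two bone": 4+1+1+1 = 7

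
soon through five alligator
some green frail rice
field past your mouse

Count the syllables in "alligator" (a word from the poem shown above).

4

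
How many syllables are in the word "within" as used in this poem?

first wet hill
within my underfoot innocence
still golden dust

2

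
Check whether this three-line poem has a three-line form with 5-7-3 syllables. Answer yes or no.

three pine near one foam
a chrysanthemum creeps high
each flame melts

Line 1: "three pine near one foam": 1+1+1+1+1 = 5 ✓
Line 2: "a chrysanthemum creeps high": 1+4+1+1 = 7 ✓
Line 3: "each flame melts": 1+1+1 = 3 ✓

Yes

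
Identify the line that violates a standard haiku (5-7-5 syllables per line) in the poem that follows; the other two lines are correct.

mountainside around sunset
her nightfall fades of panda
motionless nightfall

Line 1: mountainside (3), around (2), sunset (2) → 7 (expected 5)
Line 2: her (1), nightfall (2), fades (1), of (1), panda (2) → 7 ✓
Line 3: motionless (3), nightfall (2) → 5 ✓

Line 1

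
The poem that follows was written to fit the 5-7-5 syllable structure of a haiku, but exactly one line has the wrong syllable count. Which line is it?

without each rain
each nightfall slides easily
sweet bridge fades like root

Line 1: without (2), each (1), rain (1) → 4 (expected 5)
Line 2: each (1), nightfall (2), slides (1), easily (3) → 7 ✓
Line 3: sweet (1), bridge (1), fades (1), like (1), root (1) → 5 ✓

The first line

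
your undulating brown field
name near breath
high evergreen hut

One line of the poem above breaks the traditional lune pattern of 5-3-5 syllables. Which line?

Line 1: "your undulating brown field": 1+4+1+1 = 7 (expected 5)
Line 2: "name near breath": 1+1+1 = 3 ✓
Line 3: "high evergreen hut": 1+3+1 = 5 ✓

Line 1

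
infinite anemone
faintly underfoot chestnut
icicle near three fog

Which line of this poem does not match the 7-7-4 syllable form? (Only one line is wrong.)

Line 1: infinite (3), anemone (4) → 7 ✓
Line 2: faintly (2), underfoot (3), chestnut (2) → 7 ✓
Line 3: icicle (3), near (1), three (1), fog (1) → 6 (expected 4)

The third line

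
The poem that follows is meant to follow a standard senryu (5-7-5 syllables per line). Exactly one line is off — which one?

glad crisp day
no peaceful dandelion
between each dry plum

Line 1

Line 1: glad(1) + crisp(1) + day(1) = 3 (expected 5)
Line 2: no(1) + peaceful(2) + dandelion(4) = 7 ✓
Line 3: between(2) + each(1) + dry(1) + plum(1) = 5 ✓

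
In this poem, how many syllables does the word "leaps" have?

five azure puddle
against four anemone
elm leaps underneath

1

"leaps" has 1 syllable.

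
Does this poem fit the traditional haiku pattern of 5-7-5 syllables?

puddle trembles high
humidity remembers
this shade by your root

Yes

Line 1: "puddle trembles high": 2+2+1 = 5 ✓
Line 2: "humidity remembers": 4+3 = 7 ✓
Line 3: "this shade by your root": 1+1+1+1+1 = 5 ✓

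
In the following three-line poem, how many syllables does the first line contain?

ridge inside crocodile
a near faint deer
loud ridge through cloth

6

The first line: ridge(1) + inside(2) + crocodile(3) = 6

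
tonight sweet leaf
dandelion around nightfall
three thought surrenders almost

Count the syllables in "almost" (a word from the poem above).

2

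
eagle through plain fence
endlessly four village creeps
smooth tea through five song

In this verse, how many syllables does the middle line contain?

The middle line: endlessly (3), four (1), village (2), creeps (1) → 7

7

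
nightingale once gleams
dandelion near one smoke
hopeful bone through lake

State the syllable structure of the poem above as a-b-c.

5-7-5

Line 1: "nightingale once gleams": 3+1+1 = 5
Line 2: "dandelion near one smoke": 4+1+1+1 = 7
Line 3: "hopeful bone through lake": 2+1+1+1 = 5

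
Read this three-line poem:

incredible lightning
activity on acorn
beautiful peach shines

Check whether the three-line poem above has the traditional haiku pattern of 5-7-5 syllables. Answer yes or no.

Line 1: incredible(4) + lightning(2) = 6 (expected 5)
Line 2: activity(4) + on(1) + acorn(2) = 7 ✓
Line 3: beautiful(3) + peach(1) + shines(1) = 5 ✓

No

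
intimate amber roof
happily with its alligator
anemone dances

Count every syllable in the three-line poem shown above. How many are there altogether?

Line 1: "intimate amber roof": 3+2+1 = 6
Line 2: "happily with its alligator": 3+1+1+4 = 9
Line 3: "anemone dances": 4+2 = 6
Total: 6 + 9 + 6 = 21

21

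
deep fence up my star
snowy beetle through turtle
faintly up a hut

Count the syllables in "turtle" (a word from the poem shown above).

2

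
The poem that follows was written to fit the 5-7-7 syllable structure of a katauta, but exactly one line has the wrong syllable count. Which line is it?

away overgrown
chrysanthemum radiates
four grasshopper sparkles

Line 3

Line 1: away (2), overgrown (3) → 5 ✓
Line 2: chrysanthemum (4), radiates (3) → 7 ✓
Line 3: four (1), grasshopper (3), sparkles (2) → 6 (expected 7)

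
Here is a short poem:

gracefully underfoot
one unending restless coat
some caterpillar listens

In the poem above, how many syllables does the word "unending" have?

3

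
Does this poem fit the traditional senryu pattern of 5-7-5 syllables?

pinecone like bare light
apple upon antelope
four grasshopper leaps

Yes

Line 1: "pinecone like bare light": 2+1+1+1 = 5 ✓
Line 2: "apple upon antelope": 2+2+3 = 7 ✓
Line 3: "four grasshopper leaps": 1+3+1 = 5 ✓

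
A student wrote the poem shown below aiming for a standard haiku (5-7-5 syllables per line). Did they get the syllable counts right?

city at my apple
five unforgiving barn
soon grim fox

Line 1: "city at my apple": 2+1+1+2 = 6 (expected 5)
Line 2: "five unforgiving barn": 1+4+1 = 6 (expected 7)
Line 3: "soon grim fox": 1+1+1 = 3 (expected 5)

No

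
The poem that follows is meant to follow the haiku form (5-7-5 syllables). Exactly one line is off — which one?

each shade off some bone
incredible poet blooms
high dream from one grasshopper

The third line

Line 1: each (1), shade (1), off (1), some (1), bone (1) → 5 ✓
Line 2: incredible (4), poet (2), blooms (1) → 7 ✓
Line 3: high (1), dream (1), from (1), one (1), grasshopper (3) → 7 (expected 5)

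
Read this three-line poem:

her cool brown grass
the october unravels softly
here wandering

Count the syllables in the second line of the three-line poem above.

The second line: the (1), october (3), unravels (3), softly (2) → 9

9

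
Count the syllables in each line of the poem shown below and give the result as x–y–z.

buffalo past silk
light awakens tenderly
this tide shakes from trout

Line 1: buffalo(3) + past(1) + silk(1) = 5
Line 2: light(1) + awakens(3) + tenderly(3) = 7
Line 3: this(1) + tide(1) + shakes(1) + from(1) + trout(1) = 5

5–7–5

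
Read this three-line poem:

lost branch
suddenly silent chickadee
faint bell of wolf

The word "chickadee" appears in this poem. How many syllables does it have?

"chickadee" has 3 syllables.

3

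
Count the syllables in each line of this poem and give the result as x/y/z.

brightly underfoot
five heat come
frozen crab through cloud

5/3/5

Line 1: brightly(2) + underfoot(3) = 5
Line 2: five(1) + heat(1) + come(1) = 3
Line 3: frozen(2) + crab(1) + through(1) + cloud(1) = 5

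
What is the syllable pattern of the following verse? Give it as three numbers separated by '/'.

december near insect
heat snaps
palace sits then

Line 1: december(3) + near(1) + insect(2) = 6
Line 2: heat(1) + snaps(1) = 2
Line 3: palace(2) + sits(1) + then(1) = 4

6/2/4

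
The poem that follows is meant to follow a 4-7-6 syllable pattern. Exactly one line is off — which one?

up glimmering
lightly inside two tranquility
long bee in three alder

The second line

Line 1: up (1), glimmering (3) → 4 ✓
Line 2: lightly (2), inside (2), two (1), tranquility (4) → 9 (expected 7)
Line 3: long (1), bee (1), in (1), three (1), alder (2) → 6 ✓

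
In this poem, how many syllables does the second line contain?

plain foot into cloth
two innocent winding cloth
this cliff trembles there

7

The second line: two(1) + innocent(3) + winding(2) + cloth(1) = 7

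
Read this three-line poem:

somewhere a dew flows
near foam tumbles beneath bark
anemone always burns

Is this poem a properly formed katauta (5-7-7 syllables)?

Yes

Line 1: somewhere (2), a (1), dew (1), flows (1) → 5 ✓
Line 2: near (1), foam (1), tumbles (2), beneath (2), bark (1) → 7 ✓
Line 3: anemone (4), always (2), burns (1) → 7 ✓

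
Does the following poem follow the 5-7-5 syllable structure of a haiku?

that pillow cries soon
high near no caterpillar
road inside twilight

Yes

Line 1: "that pillow cries soon": 1+2+1+1 = 5 ✓
Line 2: "high near no caterpillar": 1+1+1+4 = 7 ✓
Line 3: "road inside twilight": 1+2+2 = 5 ✓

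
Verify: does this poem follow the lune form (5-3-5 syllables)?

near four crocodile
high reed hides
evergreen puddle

Line 1: near(1) + four(1) + crocodile(3) = 5 ✓
Line 2: high(1) + reed(1) + hides(1) = 3 ✓
Line 3: evergreen(3) + puddle(2) = 5 ✓

Yes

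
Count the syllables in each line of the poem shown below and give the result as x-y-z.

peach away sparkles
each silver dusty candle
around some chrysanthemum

Line 1: peach(1) + away(2) + sparkles(2) = 5
Line 2: each(1) + silver(2) + dusty(2) + candle(2) = 7
Line 3: around(2) + some(1) + chrysanthemum(4) = 7

5-7-7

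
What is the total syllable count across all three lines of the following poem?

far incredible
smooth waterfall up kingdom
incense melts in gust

Line 1: far(1) + incredible(4) = 5
Line 2: smooth(1) + waterfall(3) + up(1) + kingdom(2) = 7
Line 3: incense(2) + melts(1) + in(1) + gust(1) = 5
Total: 5 + 7 + 5 = 17

17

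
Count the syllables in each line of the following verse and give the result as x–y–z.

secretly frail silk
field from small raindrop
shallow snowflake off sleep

5–5–6

Line 1: secretly(3) + frail(1) + silk(1) = 5
Line 2: field(1) + from(1) + small(1) + raindrop(2) = 5
Line 3: shallow(2) + snowflake(2) + off(1) + sleep(1) = 6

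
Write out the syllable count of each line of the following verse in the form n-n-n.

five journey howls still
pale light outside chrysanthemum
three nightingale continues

5-8-7

Line 1: "five journey howls still": 1+2+1+1 = 5
Line 2: "pale light outside chrysanthemum": 1+1+2+4 = 8
Line 3: "three nightingale continues": 1+3+3 = 7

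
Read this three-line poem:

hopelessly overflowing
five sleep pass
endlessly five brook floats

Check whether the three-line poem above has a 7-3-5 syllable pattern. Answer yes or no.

Line 1: hopelessly(3) + overflowing(4) = 7 ✓
Line 2: five(1) + sleep(1) + pass(1) = 3 ✓
Line 3: endlessly(3) + five(1) + brook(1) + floats(1) = 6 (expected 5)

No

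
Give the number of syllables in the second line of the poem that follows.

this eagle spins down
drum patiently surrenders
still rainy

7

The second line: "drum patiently surrenders": 1+3+3 = 7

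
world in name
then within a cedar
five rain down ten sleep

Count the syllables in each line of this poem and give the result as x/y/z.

Line 1: "world in name": 1+1+1 = 3
Line 2: "then within a cedar": 1+2+1+2 = 6
Line 3: "five rain down ten sleep": 1+1+1+1+1 = 5

3/6/5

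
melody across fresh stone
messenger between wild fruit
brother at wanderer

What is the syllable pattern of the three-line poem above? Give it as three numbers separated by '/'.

Line 1: melody(3) + across(2) + fresh(1) + stone(1) = 7
Line 2: messenger(3) + between(2) + wild(1) + fruit(1) = 7
Line 3: brother(2) + at(1) + wanderer(3) = 6

7/7/6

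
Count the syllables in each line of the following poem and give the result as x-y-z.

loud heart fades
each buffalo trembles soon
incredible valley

3-7-6

Line 1: loud (1), heart (1), fades (1) → 3
Line 2: each (1), buffalo (3), trembles (2), soon (1) → 7
Line 3: incredible (4), valley (2) → 6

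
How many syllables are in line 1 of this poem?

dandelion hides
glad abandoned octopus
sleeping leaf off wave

5

Line 1: "dandelion hides": 4+1 = 5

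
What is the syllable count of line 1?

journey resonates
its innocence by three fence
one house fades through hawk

5

Line 1: journey(2) + resonates(3) = 5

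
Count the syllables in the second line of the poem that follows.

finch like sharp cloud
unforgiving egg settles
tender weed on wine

The second line: unforgiving (4), egg (1), settles (2) → 7

7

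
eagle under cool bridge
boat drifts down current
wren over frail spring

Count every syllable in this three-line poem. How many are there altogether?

Line 1: eagle (2), under (2), cool (1), bridge (1) → 6
Line 2: boat (1), drifts (1), down (1), current (2) → 5
Line 3: wren (1), over (2), frail (1), spring (1) → 5
Total: 6 + 5 + 5 = 16

16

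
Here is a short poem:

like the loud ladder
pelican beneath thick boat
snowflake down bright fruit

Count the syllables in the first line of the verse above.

5

The first line: like(1) + the(1) + loud(1) + ladder(2) = 5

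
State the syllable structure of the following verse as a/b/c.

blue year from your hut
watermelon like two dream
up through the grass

5/7/4

Line 1: blue (1), year (1), from (1), your (1), hut (1) → 5
Line 2: watermelon (4), like (1), two (1), dream (1) → 7
Line 3: up (1), through (1), the (1), grass (1) → 4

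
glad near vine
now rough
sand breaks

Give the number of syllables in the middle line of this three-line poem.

2

The middle line: "now rough": 1+1 = 2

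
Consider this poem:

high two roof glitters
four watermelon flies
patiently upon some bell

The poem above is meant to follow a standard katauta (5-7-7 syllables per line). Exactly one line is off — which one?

The second line

Line 1: high(1) + two(1) + roof(1) + glitters(2) = 5 ✓
Line 2: four(1) + watermelon(4) + flies(1) = 6 (expected 7)
Line 3: patiently(3) + upon(2) + some(1) + bell(1) = 7 ✓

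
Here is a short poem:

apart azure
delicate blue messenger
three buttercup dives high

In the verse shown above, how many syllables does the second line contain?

7

The second line: delicate (3), blue (1), messenger (3) → 7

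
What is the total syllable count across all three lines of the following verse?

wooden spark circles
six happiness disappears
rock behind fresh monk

Line 1: "wooden spark circles": 2+1+2 = 5
Line 2: "six happiness disappears": 1+3+3 = 7
Line 3: "rock behind fresh monk": 1+2+1+1 = 5
Total: 5 + 7 + 5 = 17

17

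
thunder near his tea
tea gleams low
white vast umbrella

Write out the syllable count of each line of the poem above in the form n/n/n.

Line 1: thunder(2) + near(1) + his(1) + tea(1) = 5
Line 2: tea(1) + gleams(1) + low(1) = 3
Line 3: white(1) + vast(1) + umbrella(3) = 5

5/3/5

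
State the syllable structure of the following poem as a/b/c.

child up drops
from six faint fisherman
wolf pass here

Line 1: "child up drops": 1+1+1 = 3
Line 2: "from six faint fisherman": 1+1+1+3 = 6
Line 3: "wolf pass here": 1+1+1 = 3

3/6/3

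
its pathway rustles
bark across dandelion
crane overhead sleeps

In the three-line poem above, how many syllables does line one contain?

Line one: "its pathway rustles": 1+2+2 = 5

5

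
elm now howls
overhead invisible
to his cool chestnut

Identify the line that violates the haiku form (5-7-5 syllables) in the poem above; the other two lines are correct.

Line 1: elm(1) + now(1) + howls(1) = 3 (expected 5)
Line 2: overhead(3) + invisible(4) = 7 ✓
Line 3: to(1) + his(1) + cool(1) + chestnut(2) = 5 ✓

Line 1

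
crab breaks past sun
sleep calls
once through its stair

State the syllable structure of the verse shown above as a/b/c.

4/2/4

Line 1: crab(1) + breaks(1) + past(1) + sun(1) = 4
Line 2: sleep(1) + calls(1) = 2
Line 3: once(1) + through(1) + its(1) + stair(1) = 4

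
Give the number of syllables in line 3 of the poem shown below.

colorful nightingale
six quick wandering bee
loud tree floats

Line 3: "loud tree floats": 1+1+1 = 3

3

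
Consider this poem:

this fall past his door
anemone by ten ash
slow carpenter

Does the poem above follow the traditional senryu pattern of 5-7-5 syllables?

No

Line 1: this(1) + fall(1) + past(1) + his(1) + door(1) = 5 ✓
Line 2: anemone(4) + by(1) + ten(1) + ash(1) = 7 ✓
Line 3: slow(1) + carpenter(3) = 4 (expected 5)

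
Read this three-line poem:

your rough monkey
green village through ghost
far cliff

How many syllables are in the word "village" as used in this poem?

2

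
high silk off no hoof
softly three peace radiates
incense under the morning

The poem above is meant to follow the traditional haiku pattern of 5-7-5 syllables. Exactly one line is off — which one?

The third line

Line 1: high(1) + silk(1) + off(1) + no(1) + hoof(1) = 5 ✓
Line 2: softly(2) + three(1) + peace(1) + radiates(3) = 7 ✓
Line 3: incense(2) + under(2) + the(1) + morning(2) = 7 (expected 5)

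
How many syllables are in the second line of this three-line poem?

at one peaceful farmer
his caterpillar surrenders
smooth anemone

The second line: his (1), caterpillar (4), surrenders (3) → 8

8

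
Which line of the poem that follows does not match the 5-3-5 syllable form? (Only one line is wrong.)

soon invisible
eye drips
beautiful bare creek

Line 1: soon (1), invisible (4) → 5 ✓
Line 2: eye (1), drips (1) → 2 (expected 3)
Line 3: beautiful (3), bare (1), creek (1) → 5 ✓

Line 2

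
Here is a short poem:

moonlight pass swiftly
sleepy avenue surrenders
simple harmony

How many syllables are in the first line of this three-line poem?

5

The first line: moonlight(2) + pass(1) + swiftly(2) = 5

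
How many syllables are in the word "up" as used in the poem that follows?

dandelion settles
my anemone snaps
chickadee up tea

"up" has 1 syllable.

1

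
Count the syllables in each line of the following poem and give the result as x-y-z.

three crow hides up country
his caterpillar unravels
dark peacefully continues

Line 1: three (1), crow (1), hides (1), up (1), country (2) → 6
Line 2: his (1), caterpillar (4), unravels (3) → 8
Line 3: dark (1), peacefully (3), continues (3) → 7

6-8-7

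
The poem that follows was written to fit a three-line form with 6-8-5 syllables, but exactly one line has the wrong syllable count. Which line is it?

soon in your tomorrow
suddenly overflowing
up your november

Line 1: "soon in your tomorrow": 1+1+1+3 = 6 ✓
Line 2: "suddenly overflowing": 3+4 = 7 (expected 8)
Line 3: "up your november": 1+1+3 = 5 ✓

Line 2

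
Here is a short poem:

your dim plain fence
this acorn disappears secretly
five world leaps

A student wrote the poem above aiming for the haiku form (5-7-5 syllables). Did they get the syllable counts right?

Line 1: your (1), dim (1), plain (1), fence (1) → 4 (expected 5)
Line 2: this (1), acorn (2), disappears (3), secretly (3) → 9 (expected 7)
Line 3: five (1), world (1), leaps (1) → 3 (expected 5)

No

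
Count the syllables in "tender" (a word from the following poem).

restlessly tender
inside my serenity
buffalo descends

2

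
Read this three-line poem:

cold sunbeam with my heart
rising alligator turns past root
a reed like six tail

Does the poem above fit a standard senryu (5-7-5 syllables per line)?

Line 1: cold(1) + sunbeam(2) + with(1) + my(1) + heart(1) = 6 (expected 5)
Line 2: rising(2) + alligator(4) + turns(1) + past(1) + root(1) = 9 (expected 7)
Line 3: a(1) + reed(1) + like(1) + six(1) + tail(1) = 5 ✓

No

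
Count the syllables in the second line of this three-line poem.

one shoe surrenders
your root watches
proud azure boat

4

The second line: your (1), root (1), watches (2) → 4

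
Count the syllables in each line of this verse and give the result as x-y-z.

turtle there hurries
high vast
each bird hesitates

5-2-5

Line 1: turtle (2), there (1), hurries (2) → 5
Line 2: high (1), vast (1) → 2
Line 3: each (1), bird (1), hesitates (3) → 5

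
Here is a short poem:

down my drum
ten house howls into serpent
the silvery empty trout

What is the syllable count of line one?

Line one: down(1) + my(1) + drum(1) = 3

3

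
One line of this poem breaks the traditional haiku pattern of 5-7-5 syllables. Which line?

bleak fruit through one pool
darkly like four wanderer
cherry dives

Line 1: "bleak fruit through one pool": 1+1+1+1+1 = 5 ✓
Line 2: "darkly like four wanderer": 2+1+1+3 = 7 ✓
Line 3: "cherry dives": 2+1 = 3 (expected 5)

Line 3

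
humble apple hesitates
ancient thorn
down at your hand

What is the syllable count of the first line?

7

The first line: humble (2), apple (2), hesitates (3) → 7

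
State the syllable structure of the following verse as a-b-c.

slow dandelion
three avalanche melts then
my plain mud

5-6-3

Line 1: "slow dandelion": 1+4 = 5
Line 2: "three avalanche melts then": 1+3+1+1 = 6
Line 3: "my plain mud": 1+1+1 = 3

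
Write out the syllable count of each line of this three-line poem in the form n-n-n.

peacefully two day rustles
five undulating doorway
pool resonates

Line 1: "peacefully two day rustles": 3+1+1+2 = 7
Line 2: "five undulating doorway": 1+4+2 = 7
Line 3: "pool resonates": 1+3 = 4

7-7-4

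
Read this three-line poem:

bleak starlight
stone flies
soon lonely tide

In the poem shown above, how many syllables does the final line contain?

4

The final line: soon (1), lonely (2), tide (1) → 4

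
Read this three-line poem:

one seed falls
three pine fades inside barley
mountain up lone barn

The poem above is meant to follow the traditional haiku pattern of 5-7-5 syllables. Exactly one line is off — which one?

The first line

Line 1: one (1), seed (1), falls (1) → 3 (expected 5)
Line 2: three (1), pine (1), fades (1), inside (2), barley (2) → 7 ✓
Line 3: mountain (2), up (1), lone (1), barn (1) → 5 ✓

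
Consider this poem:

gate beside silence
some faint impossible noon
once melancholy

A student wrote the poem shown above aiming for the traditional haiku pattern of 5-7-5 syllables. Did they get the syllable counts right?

Line 1: gate (1), beside (2), silence (2) → 5 ✓
Line 2: some (1), faint (1), impossible (4), noon (1) → 7 ✓
Line 3: once (1), melancholy (4) → 5 ✓

Yes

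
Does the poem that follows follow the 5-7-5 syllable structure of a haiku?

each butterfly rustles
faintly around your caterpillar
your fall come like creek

No

Line 1: each(1) + butterfly(3) + rustles(2) = 6 (expected 5)
Line 2: faintly(2) + around(2) + your(1) + caterpillar(4) = 9 (expected 7)
Line 3: your(1) + fall(1) + come(1) + like(1) + creek(1) = 5 ✓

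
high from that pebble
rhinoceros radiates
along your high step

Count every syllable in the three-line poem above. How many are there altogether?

Line 1: high (1), from (1), that (1), pebble (2) → 5
Line 2: rhinoceros (4), radiates (3) → 7
Line 3: along (2), your (1), high (1), step (1) → 5
Total: 5 + 7 + 5 = 17

17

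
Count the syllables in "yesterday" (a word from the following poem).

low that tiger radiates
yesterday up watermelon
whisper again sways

3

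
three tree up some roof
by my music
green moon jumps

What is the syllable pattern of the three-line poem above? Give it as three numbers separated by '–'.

5–4–3

Line 1: three(1) + tree(1) + up(1) + some(1) + roof(1) = 5
Line 2: by(1) + my(1) + music(2) = 4
Line 3: green(1) + moon(1) + jumps(1) = 3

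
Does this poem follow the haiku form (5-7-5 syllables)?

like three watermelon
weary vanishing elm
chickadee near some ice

No

Line 1: "like three watermelon": 1+1+4 = 6 (expected 5)
Line 2: "weary vanishing elm": 2+3+1 = 6 (expected 7)
Line 3: "chickadee near some ice": 3+1+1+1 = 6 (expected 5)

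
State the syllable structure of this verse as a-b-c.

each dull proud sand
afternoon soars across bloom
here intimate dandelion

Line 1: each (1), dull (1), proud (1), sand (1) → 4
Line 2: afternoon (3), soars (1), across (2), bloom (1) → 7
Line 3: here (1), intimate (3), dandelion (4) → 8

4-7-8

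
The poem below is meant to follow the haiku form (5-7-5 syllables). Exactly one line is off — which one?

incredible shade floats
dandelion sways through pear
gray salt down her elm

The first line

Line 1: incredible (4), shade (1), floats (1) → 6 (expected 5)
Line 2: dandelion (4), sways (1), through (1), pear (1) → 7 ✓
Line 3: gray (1), salt (1), down (1), her (1), elm (1) → 5 ✓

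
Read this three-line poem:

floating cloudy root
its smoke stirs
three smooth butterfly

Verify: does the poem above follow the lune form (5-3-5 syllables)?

Line 1: floating(2) + cloudy(2) + root(1) = 5 ✓
Line 2: its(1) + smoke(1) + stirs(1) = 3 ✓
Line 3: three(1) + smooth(1) + butterfly(3) = 5 ✓

Yes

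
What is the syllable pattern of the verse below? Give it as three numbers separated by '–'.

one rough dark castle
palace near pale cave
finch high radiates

5–5–5

Line 1: one (1), rough (1), dark (1), castle (2) → 5
Line 2: palace (2), near (1), pale (1), cave (1) → 5
Line 3: finch (1), high (1), radiates (3) → 5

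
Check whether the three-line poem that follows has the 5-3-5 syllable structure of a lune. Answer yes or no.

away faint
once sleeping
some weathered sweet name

No

Line 1: away(2) + faint(1) = 3 (expected 5)
Line 2: once(1) + sleeping(2) = 3 ✓
Line 3: some(1) + weathered(2) + sweet(1) + name(1) = 5 ✓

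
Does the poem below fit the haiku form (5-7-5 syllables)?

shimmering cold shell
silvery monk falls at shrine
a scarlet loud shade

Yes

Line 1: shimmering(3) + cold(1) + shell(1) = 5 ✓
Line 2: silvery(3) + monk(1) + falls(1) + at(1) + shrine(1) = 7 ✓
Line 3: a(1) + scarlet(2) + loud(1) + shade(1) = 5 ✓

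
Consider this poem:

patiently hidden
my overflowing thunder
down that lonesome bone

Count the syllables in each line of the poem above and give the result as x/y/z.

Line 1: patiently(3) + hidden(2) = 5
Line 2: my(1) + overflowing(4) + thunder(2) = 7
Line 3: down(1) + that(1) + lonesome(2) + bone(1) = 5

5/7/5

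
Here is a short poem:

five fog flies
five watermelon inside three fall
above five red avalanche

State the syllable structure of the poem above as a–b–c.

3–9–7

Line 1: five(1) + fog(1) + flies(1) = 3
Line 2: five(1) + watermelon(4) + inside(2) + three(1) + fall(1) = 9
Line 3: above(2) + five(1) + red(1) + avalanche(3) = 7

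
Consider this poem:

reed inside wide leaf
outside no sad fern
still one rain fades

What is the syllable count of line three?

4

Line three: "still one rain fades": 1+1+1+1 = 4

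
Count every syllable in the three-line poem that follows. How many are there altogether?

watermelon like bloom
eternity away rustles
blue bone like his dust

Line 1: watermelon(4) + like(1) + bloom(1) = 6
Line 2: eternity(4) + away(2) + rustles(2) = 8
Line 3: blue(1) + bone(1) + like(1) + his(1) + dust(1) = 5
Total: 6 + 8 + 5 = 19

19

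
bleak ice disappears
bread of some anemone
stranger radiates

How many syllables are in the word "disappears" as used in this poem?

3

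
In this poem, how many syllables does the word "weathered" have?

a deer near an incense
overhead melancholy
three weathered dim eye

2

"weathered" has 2 syllables.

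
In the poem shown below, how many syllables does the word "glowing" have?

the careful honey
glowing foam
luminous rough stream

"glowing" has 2 syllables.

2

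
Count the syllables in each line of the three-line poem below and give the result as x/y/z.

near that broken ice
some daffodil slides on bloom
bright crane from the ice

Line 1: near (1), that (1), broken (2), ice (1) → 5
Line 2: some (1), daffodil (3), slides (1), on (1), bloom (1) → 7
Line 3: bright (1), crane (1), from (1), the (1), ice (1) → 5

5/7/5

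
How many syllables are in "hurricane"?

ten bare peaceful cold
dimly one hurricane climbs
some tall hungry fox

3

"hurricane" has 3 syllables.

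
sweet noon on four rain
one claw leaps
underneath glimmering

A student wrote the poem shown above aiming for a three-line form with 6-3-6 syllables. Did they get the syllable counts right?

Line 1: sweet (1), noon (1), on (1), four (1), rain (1) → 5 (expected 6)
Line 2: one (1), claw (1), leaps (1) → 3 ✓
Line 3: underneath (3), glimmering (3) → 6 ✓

No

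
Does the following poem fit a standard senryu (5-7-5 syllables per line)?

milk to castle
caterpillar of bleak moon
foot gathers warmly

Line 1: milk (1), to (1), castle (2) → 4 (expected 5)
Line 2: caterpillar (4), of (1), bleak (1), moon (1) → 7 ✓
Line 3: foot (1), gathers (2), warmly (2) → 5 ✓

No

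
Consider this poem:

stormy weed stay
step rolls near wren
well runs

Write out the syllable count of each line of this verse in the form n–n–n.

4–4–2

Line 1: stormy(2) + weed(1) + stay(1) = 4
Line 2: step(1) + rolls(1) + near(1) + wren(1) = 4
Line 3: well(1) + runs(1) = 2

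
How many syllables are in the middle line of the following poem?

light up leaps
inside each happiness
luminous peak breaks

The middle line: inside (2), each (1), happiness (3) → 6

6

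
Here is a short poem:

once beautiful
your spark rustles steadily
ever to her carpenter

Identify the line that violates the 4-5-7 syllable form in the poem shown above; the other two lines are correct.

Line 2

Line 1: "once beautiful": 1+3 = 4 ✓
Line 2: "your spark rustles steadily": 1+1+2+3 = 7 (expected 5)
Line 3: "ever to her carpenter": 2+1+1+3 = 7 ✓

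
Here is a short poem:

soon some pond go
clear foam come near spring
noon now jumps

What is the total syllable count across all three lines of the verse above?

12

Line 1: soon (1), some (1), pond (1), go (1) → 4
Line 2: clear (1), foam (1), come (1), near (1), spring (1) → 5
Line 3: noon (1), now (1), jumps (1) → 3
Total: 4 + 5 + 3 = 12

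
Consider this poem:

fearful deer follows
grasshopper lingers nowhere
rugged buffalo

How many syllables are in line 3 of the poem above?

Line 3: rugged(2) + buffalo(3) = 5

5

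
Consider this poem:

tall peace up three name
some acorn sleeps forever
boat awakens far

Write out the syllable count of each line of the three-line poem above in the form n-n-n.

Line 1: "tall peace up three name": 1+1+1+1+1 = 5
Line 2: "some acorn sleeps forever": 1+2+1+3 = 7
Line 3: "boat awakens far": 1+3+1 = 5

5-7-5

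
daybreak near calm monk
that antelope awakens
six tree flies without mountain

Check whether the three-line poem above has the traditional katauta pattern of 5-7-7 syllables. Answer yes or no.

Yes

Line 1: daybreak(2) + near(1) + calm(1) + monk(1) = 5 ✓
Line 2: that(1) + antelope(3) + awakens(3) = 7 ✓
Line 3: six(1) + tree(1) + flies(1) + without(2) + mountain(2) = 7 ✓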